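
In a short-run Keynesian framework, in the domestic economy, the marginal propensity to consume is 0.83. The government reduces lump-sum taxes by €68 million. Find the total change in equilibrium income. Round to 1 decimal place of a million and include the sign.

A lump-sum tax change of −€68 million shifts disposable income by +€68 million; first-round consumption changes by −c × ΔT = −0.83 × (−€68 million) = +€56.44 million.
Expenditure multiplier = 1/(1 − MPC) = 1/(1 − 0.83) = 1/0.17 ≈ 5.882.
The tax multiplier is −c × k ≈ −4.882, so ΔY = k × (−c·ΔT) = (+€56.44 million) / 0.17 = +€332 million.

+€332.0 million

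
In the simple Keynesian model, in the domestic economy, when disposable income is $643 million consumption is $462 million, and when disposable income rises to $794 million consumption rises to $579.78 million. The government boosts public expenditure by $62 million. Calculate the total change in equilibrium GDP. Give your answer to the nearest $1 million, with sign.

MPC = ΔC/ΔYd = (579.78 − 462)/(794 − 643) = 117.78/151 = 0.78.
Expenditure multiplier = 1/(1 − MPC) = 1/(1 − 0.78) = 1/0.22 ≈ 4.545.
ΔY = k × ΔG = (+$62 million) / 0.22 ≈ +$282 million.

+$282 million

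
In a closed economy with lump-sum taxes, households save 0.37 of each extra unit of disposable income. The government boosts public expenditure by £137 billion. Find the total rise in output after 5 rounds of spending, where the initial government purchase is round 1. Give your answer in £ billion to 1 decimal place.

MPC = 1 − MPS = 1 − 0.37 = 0.63.
Round 1 adds ΔG = £137 billion; each later round is MPC = 0.63 times the previous.
After 5 rounds: 137 + 86.31 + 54.3753 + 34.256439 + 21.58155657 = ΔG·(1 − c^5)/(1 − c) = 137 × (1 − 0.0992436543)/0.37 ≈ £333.5 billion.

£333.5 billion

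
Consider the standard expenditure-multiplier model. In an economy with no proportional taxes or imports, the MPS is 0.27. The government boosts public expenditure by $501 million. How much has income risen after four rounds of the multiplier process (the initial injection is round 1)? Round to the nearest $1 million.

MPC = 1 − MPS = 1 − 0.27 = 0.73.
Round 1 adds ΔG = $501 million; each later round is MPC = 0.73 times the previous.
After 4 rounds: 501 + 365.73 + 266.9829 + 194.897517 = ΔG·(1 − c^4)/(1 − c) = 501 × (1 − 0.28398241)/0.27 ≈ $1,329 million.

$1,329 million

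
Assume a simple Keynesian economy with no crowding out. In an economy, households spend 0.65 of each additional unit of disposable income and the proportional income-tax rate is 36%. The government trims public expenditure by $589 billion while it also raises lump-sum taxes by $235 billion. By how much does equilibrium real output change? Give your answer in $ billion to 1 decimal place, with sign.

Expenditure multiplier = 1/(1 − c(1−t)) = 1/(1 − 0.65×0.64) = 1/0.584 ≈ 1.712.
ΔG contributes k·ΔG = (−$589 billion) / 0.584 ≈ −$1,008.6 billion.
ΔT of +$235 billion changes first-round spending by −c·ΔT = −$152.75 billion, contributing k·(−c·ΔT) = (−$152.75 billion) / 0.584 ≈ −$261.6 billion.
Net ΔY = k(ΔG − c·ΔT) = (−$741.75 billion) / 0.584 ≈ −$1,270.1 billion.

−$1,270.1 billion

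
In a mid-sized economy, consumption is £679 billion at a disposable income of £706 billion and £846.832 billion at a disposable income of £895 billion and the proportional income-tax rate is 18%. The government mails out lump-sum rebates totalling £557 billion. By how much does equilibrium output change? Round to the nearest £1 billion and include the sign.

+£1,820 billion

MPC = ΔC/ΔYd = (846.832 − 679)/(895 − 706) = 167.832/189 = 0.888.
A lump-sum tax change of −£557 billion shifts disposable income by +£557 billion; first-round consumption changes by −c × ΔT = −0.888 × (−£557 billion) = +£494.616 billion.
Expenditure multiplier = 1/(1 − c(1−t)) = 1/(1 − 0.888×0.82) = 1/0.27184 ≈ 3.679.
The tax multiplier is −c × k ≈ −3.267, so ΔY = k × (−c·ΔT) = (+£494.616 billion) / 0.27184 ≈ +£1,820 billion.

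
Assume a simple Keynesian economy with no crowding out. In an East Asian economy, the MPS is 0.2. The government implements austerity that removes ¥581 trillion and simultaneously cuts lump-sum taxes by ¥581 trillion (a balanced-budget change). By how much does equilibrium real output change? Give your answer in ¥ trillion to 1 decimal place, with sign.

−¥581.0 trillion

MPC = 1 − MPS = 1 − 0.2 = 0.8.
Expenditure multiplier = 1/(1 − MPC) = 1/(1 − 0.8) = 1/0.2 = 5.
ΔG contributes k·ΔG = (−¥581 trillion) / 0.2 = −¥2,905 trillion.
ΔT of −¥581 trillion changes first-round spending by −c·ΔT = +¥464.8 trillion, contributing k·(−c·ΔT) = (+¥464.8 trillion) / 0.2 = +¥2,324 trillion.
With ΔG = ΔT and no other leakages, the balanced-budget multiplier is 1, so ΔY = ΔG = −¥581 trillion.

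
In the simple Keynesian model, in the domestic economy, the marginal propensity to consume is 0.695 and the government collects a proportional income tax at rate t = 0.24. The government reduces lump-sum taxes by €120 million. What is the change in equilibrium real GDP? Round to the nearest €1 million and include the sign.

+€177 million

A lump-sum tax change of −€120 million shifts disposable income by +€120 million; first-round consumption changes by −c × ΔT = −0.695 × (−€120 million) = +€83.4 million.
Expenditure multiplier = 1/(1 − c(1−t)) = 1/(1 − 0.695×0.76) = 1/0.4718 ≈ 2.12.
The tax multiplier is −c × k ≈ −1.473, so ΔY = k × (−c·ΔT) = (+€83.4 million) / 0.4718 ≈ +€177 million.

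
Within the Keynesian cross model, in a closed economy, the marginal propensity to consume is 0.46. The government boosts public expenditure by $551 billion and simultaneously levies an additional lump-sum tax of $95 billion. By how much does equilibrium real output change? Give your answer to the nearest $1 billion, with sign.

Expenditure multiplier = 1/(1 − MPC) = 1/(1 − 0.46) = 1/0.54 ≈ 1.852.
ΔG contributes k·ΔG = (+$551 billion) / 0.54 ≈ +$1,020.4 billion.
ΔT of +$95 billion changes first-round spending by −c·ΔT = −$43.7 billion, contributing k·(−c·ΔT) = (−$43.7 billion) / 0.54 ≈ −$80.9 billion.
Net ΔY = k(ΔG − c·ΔT) = (+$507.3 billion) / 0.54 ≈ +$939 billion.

+$939 billion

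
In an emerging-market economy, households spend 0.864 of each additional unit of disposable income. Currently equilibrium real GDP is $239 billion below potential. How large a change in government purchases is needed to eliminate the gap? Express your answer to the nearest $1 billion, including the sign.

Spending multiplier = 1/(1 − MPC) = 1/(1 − 0.864) = 1/0.136 ≈ 7.353.
Need ΔY = +$239 billion, so ΔG = ΔY/k = (+$239 billion) × 0.136 ≈ +$33 billion.
The government should increase government purchases by $33 billion.

+$33 billion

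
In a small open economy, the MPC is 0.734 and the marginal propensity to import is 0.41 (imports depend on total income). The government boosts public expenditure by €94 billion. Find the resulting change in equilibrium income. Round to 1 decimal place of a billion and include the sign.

+€139.1 billion

Spending multiplier = 1/(1 − c + m) = 1/(1 − 0.734 + 0.41) = 1/0.676 ≈ 1.479.
ΔY = k × ΔG = (+€94 billion) / 0.676 ≈ +€139.1 billion.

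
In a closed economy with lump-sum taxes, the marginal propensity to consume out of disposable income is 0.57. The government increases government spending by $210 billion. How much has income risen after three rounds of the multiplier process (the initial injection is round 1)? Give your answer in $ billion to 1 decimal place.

$397.9 billion

Round 1 adds ΔG = $210 billion; each later round is MPC = 0.57 times the previous.
After 3 rounds: 210 + 119.7 + 68.229 = ΔG·(1 − c^3)/(1 − c) = 210 × (1 − 0.185193)/0.43 ≈ $397.9 billion.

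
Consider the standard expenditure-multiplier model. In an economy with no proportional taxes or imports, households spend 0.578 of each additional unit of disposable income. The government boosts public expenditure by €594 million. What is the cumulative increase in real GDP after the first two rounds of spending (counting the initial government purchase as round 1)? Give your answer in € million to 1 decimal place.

€937.3 million

Round 1 adds ΔG = €594 million; each later round is MPC = 0.578 times the previous.
After 2 rounds: 594 + 343.332 = ΔG·(1 − c^2)/(1 − c) = 594 × (1 − 0.334084)/0.422 ≈ €937.3 million.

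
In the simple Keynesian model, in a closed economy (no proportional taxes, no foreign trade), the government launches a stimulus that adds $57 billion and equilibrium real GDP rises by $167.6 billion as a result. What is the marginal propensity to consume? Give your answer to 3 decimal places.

Implied spending multiplier k = ΔY/ΔG = 167.6/57 ≈ 2.9404.
Since k = 1/(1 − MPC), MPC = 1 − 1/k = 1 − ΔG/ΔY = 1 − 57/167.6 ≈ 0.660.

0.660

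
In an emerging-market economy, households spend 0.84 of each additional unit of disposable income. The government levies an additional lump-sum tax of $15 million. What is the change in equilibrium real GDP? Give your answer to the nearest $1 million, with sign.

A lump-sum tax change of +$15 million shifts disposable income by −$15 million; first-round consumption changes by −c × ΔT = −0.84 × (+$15 million) = −$12.6 million.
Expenditure multiplier = 1/(1 − MPC) = 1/(1 − 0.84) = 1/0.16 = 6.25.
The tax multiplier is −c × k = −5.25, so ΔY = k × (−c·ΔT) = (−$12.6 million) / 0.16 ≈ −$79 million.

−$79 million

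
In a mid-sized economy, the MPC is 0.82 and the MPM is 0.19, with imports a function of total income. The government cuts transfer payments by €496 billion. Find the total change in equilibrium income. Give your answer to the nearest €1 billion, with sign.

The transfer change shifts disposable income by −€496 billion, so first-round consumption changes by c·ΔTR = 0.82 × (−€496 billion) = −€406.72 billion.
Expenditure multiplier = 1/(1 − c + m) = 1/(1 − 0.82 + 0.19) = 1/0.37 ≈ 2.703.
The transfer multiplier is c × k ≈ 2.216, so ΔY = k × (c·ΔTR) = (−€406.72 billion) / 0.37 ≈ −€1,099 billion.

−€1,099 billion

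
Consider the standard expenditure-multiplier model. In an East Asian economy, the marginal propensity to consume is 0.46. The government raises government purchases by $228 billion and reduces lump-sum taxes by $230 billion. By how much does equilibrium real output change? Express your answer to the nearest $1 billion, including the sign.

Expenditure multiplier = 1/(1 − MPC) = 1/(1 − 0.46) = 1/0.54 ≈ 1.852.
ΔG contributes k·ΔG = (+$228 billion) / 0.54 ≈ +$422.2 billion.
ΔT of −$230 billion changes first-round spending by −c·ΔT = +$105.8 billion, contributing k·(−c·ΔT) = (+$105.8 billion) / 0.54 ≈ +$195.9 billion.
Net ΔY = k(ΔG − c·ΔT) = (+$333.8 billion) / 0.54 ≈ +$618 billion.

+$618 billion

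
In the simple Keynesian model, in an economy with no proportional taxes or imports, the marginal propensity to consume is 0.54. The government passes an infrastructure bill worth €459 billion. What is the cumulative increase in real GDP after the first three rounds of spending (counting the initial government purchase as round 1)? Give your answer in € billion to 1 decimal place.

€840.7 billion

Round 1 adds ΔG = €459 billion; each later round is MPC = 0.54 times the previous.
After 3 rounds: 459 + 247.86 + 133.8444 = ΔG·(1 − c^3)/(1 − c) = 459 × (1 − 0.157464)/0.46 ≈ €840.7 billion.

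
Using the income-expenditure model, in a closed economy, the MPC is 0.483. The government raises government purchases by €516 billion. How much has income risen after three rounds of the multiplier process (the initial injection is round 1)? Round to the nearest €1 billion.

€886 billion

Round 1 adds ΔG = €516 billion; each later round is MPC = 0.483 times the previous.
After 3 rounds: 516 + 249.228 + 120.377124 = ΔG·(1 − c^3)/(1 − c) = 516 × (1 − 0.112678587)/0.517 ≈ €886 billion.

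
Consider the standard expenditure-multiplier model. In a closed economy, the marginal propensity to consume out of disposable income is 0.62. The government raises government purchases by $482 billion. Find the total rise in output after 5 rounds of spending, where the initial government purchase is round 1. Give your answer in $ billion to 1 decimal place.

Round 1 adds ΔG = $482 billion; each later round is MPC = 0.62 times the previous.
After 5 rounds: 482 + 298.84 + 185.2808 + 114.874096 + 71.22193952 = ΔG·(1 − c^5)/(1 − c) = 482 × (1 − 0.0916132832)/0.38 ≈ $1,152.2 billion.

$1,152.2 billion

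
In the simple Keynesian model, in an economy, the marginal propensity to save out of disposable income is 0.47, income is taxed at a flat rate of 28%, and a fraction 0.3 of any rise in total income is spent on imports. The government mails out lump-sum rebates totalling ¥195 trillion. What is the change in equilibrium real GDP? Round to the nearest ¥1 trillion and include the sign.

MPC = 1 − MPS = 1 − 0.47 = 0.53.
A lump-sum tax change of −¥195 trillion shifts disposable income by +¥195 trillion; first-round consumption changes by −c × ΔT = −0.53 × (−¥195 trillion) = +¥103.35 trillion.
Expenditure multiplier = 1/(1 − c(1−t) + m) = 1/(1 − 0.53×0.72 + 0.3) = 1/0.9184 ≈ 1.089.
The tax multiplier is −c × k ≈ −0.577, so ΔY = k × (−c·ΔT) = (+¥103.35 trillion) / 0.9184 ≈ +¥113 trillion.

+¥113 trillion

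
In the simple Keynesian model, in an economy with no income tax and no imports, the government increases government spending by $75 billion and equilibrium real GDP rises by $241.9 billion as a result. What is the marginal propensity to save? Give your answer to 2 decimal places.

0.31

Implied spending multiplier k = ΔY/ΔG = 241.9/75 ≈ 3.2253.
Since k = 1/(1 − MPC), MPC = 1 − 1/k = 1 − ΔG/ΔY = 1 − 75/241.9 ≈ 0.69.
MPS = 1 − MPC = 0.31.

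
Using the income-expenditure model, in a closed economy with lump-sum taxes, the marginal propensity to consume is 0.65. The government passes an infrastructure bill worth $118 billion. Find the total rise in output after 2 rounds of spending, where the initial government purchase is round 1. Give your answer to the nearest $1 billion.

$195 billion

Round 1 adds ΔG = $118 billion; each later round is MPC = 0.65 times the previous.
After 2 rounds: 118 + 76.7 = ΔG·(1 − c^2)/(1 − c) = 118 × (1 − 0.4225)/0.35 ≈ $195 billion.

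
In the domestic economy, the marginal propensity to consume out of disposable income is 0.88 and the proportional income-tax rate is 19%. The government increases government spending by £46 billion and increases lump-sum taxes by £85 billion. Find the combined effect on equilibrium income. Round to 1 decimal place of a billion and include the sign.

Expenditure multiplier = 1/(1 − c(1−t)) = 1/(1 − 0.88×0.81) = 1/0.2872 ≈ 3.482.
ΔG contributes k·ΔG = (+£46 billion) / 0.2872 ≈ +£160.2 billion.
ΔT of +£85 billion changes first-round spending by −c·ΔT = −£74.8 billion, contributing k·(−c·ΔT) = (−£74.8 billion) / 0.2872 ≈ −£260.4 billion.
Net ΔY = k(ΔG − c·ΔT) = (−£28.8 billion) / 0.2872 ≈ −£100.3 billion.

−£100.3 billion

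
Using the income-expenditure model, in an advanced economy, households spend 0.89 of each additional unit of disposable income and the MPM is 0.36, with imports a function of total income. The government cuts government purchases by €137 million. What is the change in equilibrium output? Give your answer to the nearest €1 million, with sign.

−€291 million

Government-spending multiplier = 1/(1 − c + m) = 1/(1 − 0.89 + 0.36) = 1/0.47 ≈ 2.128.
ΔY = k × ΔG = (−€137 million) / 0.47 ≈ −€291 million.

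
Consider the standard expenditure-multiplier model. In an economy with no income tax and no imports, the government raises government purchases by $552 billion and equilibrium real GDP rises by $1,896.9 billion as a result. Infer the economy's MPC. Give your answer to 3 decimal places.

Implied spending multiplier k = ΔY/ΔG = 1,896.9/552 ≈ 3.4364.
Since k = 1/(1 − MPC), MPC = 1 − 1/k = 1 − ΔG/ΔY = 1 − 552/1,896.9 ≈ 0.709.

0.709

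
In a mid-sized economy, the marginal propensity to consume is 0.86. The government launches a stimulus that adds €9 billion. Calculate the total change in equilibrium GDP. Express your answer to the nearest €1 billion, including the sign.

+€64 billion

Expenditure multiplier = 1/(1 − MPC) = 1/(1 − 0.86) = 1/0.14 ≈ 7.143.
ΔY = k × ΔG = (+€9 billion) / 0.14 ≈ +€64 billion.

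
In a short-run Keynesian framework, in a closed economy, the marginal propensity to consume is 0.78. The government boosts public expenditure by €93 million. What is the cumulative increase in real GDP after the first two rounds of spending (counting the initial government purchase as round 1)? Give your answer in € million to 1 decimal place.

Round 1 adds ΔG = €93 million; each later round is MPC = 0.78 times the previous.
After 2 rounds: 93 + 72.54 = ΔG·(1 − c^2)/(1 − c) = 93 × (1 − 0.6084)/0.22 ≈ €165.5 million.

€165.5 million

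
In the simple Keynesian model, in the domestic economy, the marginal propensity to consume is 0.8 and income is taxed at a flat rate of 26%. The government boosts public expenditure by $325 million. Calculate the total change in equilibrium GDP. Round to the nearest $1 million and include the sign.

Spending multiplier = 1/(1 − c(1−t)) = 1/(1 − 0.8×0.74) = 1/0.408 ≈ 2.451.
ΔY = k × ΔG = (+$325 million) / 0.408 ≈ +$797 million.

+$797 million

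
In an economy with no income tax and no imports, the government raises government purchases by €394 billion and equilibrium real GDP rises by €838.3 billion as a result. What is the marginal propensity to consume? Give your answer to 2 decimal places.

0.53

Implied spending multiplier k = ΔY/ΔG = 838.3/394 ≈ 2.1277.
Since k = 1/(1 − MPC), MPC = 1 − 1/k = 1 − ΔG/ΔY = 1 − 394/838.3 ≈ 0.53.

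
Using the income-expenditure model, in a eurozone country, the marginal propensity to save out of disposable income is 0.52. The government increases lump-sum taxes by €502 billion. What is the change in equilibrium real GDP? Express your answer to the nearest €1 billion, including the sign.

MPC = 1 − MPS = 1 − 0.52 = 0.48.
A lump-sum tax change of +€502 billion shifts disposable income by −€502 billion; first-round consumption changes by −c × ΔT = −0.48 × (+€502 billion) = −€240.96 billion.
Expenditure multiplier = 1/(1 − MPC) = 1/(1 − 0.48) = 1/0.52 ≈ 1.923.
The tax multiplier is −c × k ≈ −0.923, so ΔY = k × (−c·ΔT) = (−€240.96 billion) / 0.52 ≈ −€463 billion.

−€463 billion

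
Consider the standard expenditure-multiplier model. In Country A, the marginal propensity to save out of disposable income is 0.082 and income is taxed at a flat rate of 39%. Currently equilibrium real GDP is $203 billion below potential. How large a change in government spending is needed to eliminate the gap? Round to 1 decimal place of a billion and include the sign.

+$89.3 billion

MPC = 1 − MPS = 1 − 0.082 = 0.918.
Spending multiplier = 1/(1 − c(1−t)) = 1/(1 − 0.918×0.61) = 1/0.44002 ≈ 2.273.
Need ΔY = +$203 billion, so ΔG = ΔY/k = (+$203 billion) × 0.44002 ≈ +$89.3 billion.
The government should increase government spending by $89.3 billion.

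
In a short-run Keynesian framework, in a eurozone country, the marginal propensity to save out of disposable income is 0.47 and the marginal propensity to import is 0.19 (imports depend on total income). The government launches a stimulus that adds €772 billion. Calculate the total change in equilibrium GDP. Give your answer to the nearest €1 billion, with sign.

MPC = 1 − MPS = 1 − 0.47 = 0.53.
Spending multiplier = 1/(1 − c + m) = 1/(1 − 0.53 + 0.19) = 1/0.66 ≈ 1.515.
ΔY = k × ΔG = (+€772 billion) / 0.66 ≈ +€1,170 billion.

+€1,170 billion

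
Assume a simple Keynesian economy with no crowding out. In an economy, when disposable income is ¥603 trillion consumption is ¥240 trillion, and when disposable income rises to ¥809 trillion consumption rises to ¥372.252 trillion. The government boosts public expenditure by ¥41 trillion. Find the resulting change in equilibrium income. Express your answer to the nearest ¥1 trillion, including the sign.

MPC = ΔC/ΔYd = (372.252 − 240)/(809 − 603) = 132.252/206 = 0.642.
Government-spending multiplier = 1/(1 − MPC) = 1/(1 − 0.642) = 1/0.358 ≈ 2.793.
ΔY = k × ΔG = (+¥41 trillion) / 0.358 ≈ +¥115 trillion.

+¥115 trillion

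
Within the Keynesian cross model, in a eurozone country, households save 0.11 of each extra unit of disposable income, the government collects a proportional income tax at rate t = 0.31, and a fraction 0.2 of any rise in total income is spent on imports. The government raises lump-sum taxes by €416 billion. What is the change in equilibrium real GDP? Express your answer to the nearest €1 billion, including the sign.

MPC = 1 − MPS = 1 − 0.11 = 0.89.
A lump-sum tax change of +€416 billion shifts disposable income by −€416 billion; first-round consumption changes by −c × ΔT = −0.89 × (+€416 billion) = −€370.24 billion.
Expenditure multiplier = 1/(1 − c(1−t) + m) = 1/(1 − 0.89×0.69 + 0.2) = 1/0.5859 ≈ 1.707.
The tax multiplier is −c × k ≈ −1.519, so ΔY = k × (−c·ΔT) = (−€370.24 billion) / 0.5859 ≈ −€632 billion.

−€632 billion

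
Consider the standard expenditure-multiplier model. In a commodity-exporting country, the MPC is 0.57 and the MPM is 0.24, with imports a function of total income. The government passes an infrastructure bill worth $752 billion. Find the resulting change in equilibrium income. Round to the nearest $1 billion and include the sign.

+$1,122 billion

Government-spending multiplier = 1/(1 − c + m) = 1/(1 − 0.57 + 0.24) = 1/0.67 ≈ 1.493.
ΔY = k × ΔG = (+$752 billion) / 0.67 ≈ +$1,122 billion.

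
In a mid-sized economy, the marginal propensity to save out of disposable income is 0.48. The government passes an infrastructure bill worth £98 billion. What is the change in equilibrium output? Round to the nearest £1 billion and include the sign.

MPC = 1 − MPS = 1 − 0.48 = 0.52.
Expenditure multiplier = 1/(1 − MPC) = 1/(1 − 0.52) = 1/0.48 ≈ 2.083.
ΔY = k × ΔG = (+£98 billion) / 0.48 ≈ +£204 billion.

+£204 billion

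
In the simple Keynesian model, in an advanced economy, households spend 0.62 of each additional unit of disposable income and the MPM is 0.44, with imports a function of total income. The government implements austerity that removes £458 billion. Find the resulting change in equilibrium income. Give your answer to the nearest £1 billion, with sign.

Expenditure multiplier = 1/(1 − c + m) = 1/(1 − 0.62 + 0.44) = 1/0.82 ≈ 1.22.
ΔY = k × ΔG = (−£458 billion) / 0.82 ≈ −£559 billion.

−£559 billion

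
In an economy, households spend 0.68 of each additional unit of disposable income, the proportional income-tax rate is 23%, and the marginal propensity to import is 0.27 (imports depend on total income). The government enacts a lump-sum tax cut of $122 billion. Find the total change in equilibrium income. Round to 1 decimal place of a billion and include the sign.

A lump-sum tax change of −$122 billion shifts disposable income by +$122 billion; first-round consumption changes by −c × ΔT = −0.68 × (−$122 billion) = +$82.96 billion.
Expenditure multiplier = 1/(1 − c(1−t) + m) = 1/(1 − 0.68×0.77 + 0.27) = 1/0.7464 ≈ 1.34.
The tax multiplier is −c × k ≈ −0.911, so ΔY = k × (−c·ΔT) = (+$82.96 billion) / 0.7464 ≈ +$111.1 billion.

+$111.1 billion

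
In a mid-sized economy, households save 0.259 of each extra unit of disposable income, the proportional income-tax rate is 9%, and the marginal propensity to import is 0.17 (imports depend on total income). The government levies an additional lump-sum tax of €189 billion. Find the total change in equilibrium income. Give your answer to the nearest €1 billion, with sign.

MPC = 1 − MPS = 1 − 0.259 = 0.741.
A lump-sum tax change of +€189 billion shifts disposable income by −€189 billion; first-round consumption changes by −c × ΔT = −0.741 × (+€189 billion) = −€140.049 billion.
Expenditure multiplier = 1/(1 − c(1−t) + m) = 1/(1 − 0.741×0.91 + 0.17) = 1/0.49569 ≈ 2.017.
The tax multiplier is −c × k ≈ −1.495, so ΔY = k × (−c·ΔT) = (−€140.049 billion) / 0.49569 ≈ −€283 billion.

−€283 billion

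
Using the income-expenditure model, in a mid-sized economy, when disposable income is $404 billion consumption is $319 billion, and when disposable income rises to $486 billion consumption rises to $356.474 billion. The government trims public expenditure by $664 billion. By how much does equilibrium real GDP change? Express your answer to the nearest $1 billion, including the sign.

MPC = ΔC/ΔYd = (356.474 − 319)/(486 − 404) = 37.474/82 = 0.457.
Government-spending multiplier = 1/(1 − MPC) = 1/(1 − 0.457) = 1/0.543 ≈ 1.842.
ΔY = k × ΔG = (−$664 billion) / 0.543 ≈ −$1,223 billion.

−$1,223 billion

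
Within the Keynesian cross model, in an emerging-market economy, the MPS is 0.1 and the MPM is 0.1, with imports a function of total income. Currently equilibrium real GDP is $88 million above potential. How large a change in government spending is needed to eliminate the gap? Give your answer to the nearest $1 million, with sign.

MPC = 1 − MPS = 1 − 0.1 = 0.9.
Spending multiplier = 1/(1 − c + m) = 1/(1 − 0.9 + 0.1) = 1/0.2 = 5.
Need ΔY = −$88 million, so ΔG = ΔY/k = (−$88 million) × 0.2 ≈ −$18 million.
The government should cut government spending by $18 million.

−$18 million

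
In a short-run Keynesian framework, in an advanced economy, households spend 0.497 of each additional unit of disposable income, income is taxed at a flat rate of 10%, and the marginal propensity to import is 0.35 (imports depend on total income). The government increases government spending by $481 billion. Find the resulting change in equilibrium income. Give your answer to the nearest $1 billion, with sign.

+$533 billion

Government-spending multiplier = 1/(1 − c(1−t) + m) = 1/(1 − 0.497×0.9 + 0.35) = 1/0.9027 ≈ 1.108.
ΔY = k × ΔG = (+$481 billion) / 0.9027 ≈ +$533 billion.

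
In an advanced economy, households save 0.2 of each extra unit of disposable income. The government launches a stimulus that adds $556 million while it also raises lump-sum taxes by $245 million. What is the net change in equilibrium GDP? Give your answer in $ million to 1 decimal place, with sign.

+$1,800.0 million

MPC = 1 − MPS = 1 − 0.2 = 0.8.
Expenditure multiplier = 1/(1 − MPC) = 1/(1 − 0.8) = 1/0.2 = 5.
ΔG contributes k·ΔG = (+$556 million) / 0.2 = +$2,780 million.
ΔT of +$245 million changes first-round spending by −c·ΔT = −$196 million, contributing k·(−c·ΔT) = (−$196 million) / 0.2 = −$980 million.
Net ΔY = k(ΔG − c·ΔT) = (+$360 million) / 0.2 = +$1,800 million.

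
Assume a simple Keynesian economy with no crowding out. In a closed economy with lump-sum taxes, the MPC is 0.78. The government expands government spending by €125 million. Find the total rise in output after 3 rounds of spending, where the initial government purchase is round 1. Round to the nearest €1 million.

€299 million

Round 1 adds ΔG = €125 million; each later round is MPC = 0.78 times the previous.
After 3 rounds: 125 + 97.5 + 76.05 = ΔG·(1 − c^3)/(1 − c) = 125 × (1 − 0.474552)/0.22 ≈ €299 million.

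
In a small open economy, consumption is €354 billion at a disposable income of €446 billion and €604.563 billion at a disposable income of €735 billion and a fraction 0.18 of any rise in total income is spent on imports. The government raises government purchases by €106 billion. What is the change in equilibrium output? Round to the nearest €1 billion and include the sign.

+€339 billion

MPC = ΔC/ΔYd = (604.563 − 354)/(735 − 446) = 250.563/289 = 0.867.
Expenditure multiplier = 1/(1 − c + m) = 1/(1 − 0.867 + 0.18) = 1/0.313 ≈ 3.195.
ΔY = k × ΔG = (+€106 billion) / 0.313 ≈ +€339 billion.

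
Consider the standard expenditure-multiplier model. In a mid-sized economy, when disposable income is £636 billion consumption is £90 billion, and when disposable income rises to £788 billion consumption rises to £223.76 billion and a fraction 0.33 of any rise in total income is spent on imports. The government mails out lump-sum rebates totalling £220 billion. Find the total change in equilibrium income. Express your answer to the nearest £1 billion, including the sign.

MPC = ΔC/ΔYd = (223.76 − 90)/(788 − 636) = 133.76/152 = 0.88.
A lump-sum tax change of −£220 billion shifts disposable income by +£220 billion; first-round consumption changes by −c × ΔT = −0.88 × (−£220 billion) = +£193.6 billion.
Expenditure multiplier = 1/(1 − c + m) = 1/(1 − 0.88 + 0.33) = 1/0.45 ≈ 2.222.
The tax multiplier is −c × k ≈ −1.956, so ΔY = k × (−c·ΔT) = (+£193.6 billion) / 0.45 ≈ +£430 billion.

+£430 billion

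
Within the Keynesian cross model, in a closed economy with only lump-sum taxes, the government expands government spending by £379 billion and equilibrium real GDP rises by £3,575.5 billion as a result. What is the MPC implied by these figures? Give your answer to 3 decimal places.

0.894

Implied spending multiplier k = ΔY/ΔG = 3,575.5/379 ≈ 9.434.
Since k = 1/(1 − MPC), MPC = 1 − 1/k = 1 − ΔG/ΔY = 1 − 379/3,575.5 ≈ 0.894.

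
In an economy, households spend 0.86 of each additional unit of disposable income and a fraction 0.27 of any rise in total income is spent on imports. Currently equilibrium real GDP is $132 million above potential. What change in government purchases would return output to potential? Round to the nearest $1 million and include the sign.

−$54 million

Spending multiplier = 1/(1 − c + m) = 1/(1 − 0.86 + 0.27) = 1/0.41 ≈ 2.439.
Need ΔY = −$132 million, so ΔG = ΔY/k = (−$132 million) × 0.41 ≈ −$54 million.
The government should cut government purchases by $54 million.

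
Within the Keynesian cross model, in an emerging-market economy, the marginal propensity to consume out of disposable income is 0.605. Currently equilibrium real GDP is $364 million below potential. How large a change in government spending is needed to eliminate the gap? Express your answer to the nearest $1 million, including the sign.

Spending multiplier = 1/(1 − MPC) = 1/(1 − 0.605) = 1/0.395 ≈ 2.532.
Need ΔY = +$364 million, so ΔG = ΔY/k = (+$364 million) × 0.395 ≈ +$144 million.
The government should increase government spending by $144 million.

+$144 million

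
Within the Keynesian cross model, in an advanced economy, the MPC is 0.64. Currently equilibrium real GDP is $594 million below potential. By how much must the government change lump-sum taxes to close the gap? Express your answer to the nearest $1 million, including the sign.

Spending multiplier = 1/(1 − MPC) = 1/(1 − 0.64) = 1/0.36 ≈ 2.778.
Tax multiplier = −c·k = −0.64/0.36 ≈ −1.778. Need ΔY = +$594 million, so ΔT = ΔY/(−c·k) = −(+$594 million) × 0.36 / 0.64 ≈ −$334 million.
The government should cut lump-sum taxes by $334 million.

−$334 million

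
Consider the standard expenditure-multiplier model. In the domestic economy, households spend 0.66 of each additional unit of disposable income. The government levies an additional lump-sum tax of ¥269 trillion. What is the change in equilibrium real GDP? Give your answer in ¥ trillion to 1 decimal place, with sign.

A lump-sum tax change of +¥269 trillion shifts disposable income by −¥269 trillion; first-round consumption changes by −c × ΔT = −0.66 × (+¥269 trillion) = −¥177.54 trillion.
Expenditure multiplier = 1/(1 − MPC) = 1/(1 − 0.66) = 1/0.34 ≈ 2.941.
The tax multiplier is −c × k ≈ −1.941, so ΔY = k × (−c·ΔT) = (−¥177.54 trillion) / 0.34 ≈ −¥522.2 trillion.

−¥522.2 trillion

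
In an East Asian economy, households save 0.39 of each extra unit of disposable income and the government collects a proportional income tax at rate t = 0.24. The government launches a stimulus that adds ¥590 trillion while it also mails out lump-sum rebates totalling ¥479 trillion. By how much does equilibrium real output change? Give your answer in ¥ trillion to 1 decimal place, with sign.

+¥1,644.6 trillion

MPC = 1 − MPS = 1 − 0.39 = 0.61.
Expenditure multiplier = 1/(1 − c(1−t)) = 1/(1 − 0.61×0.76) = 1/0.5364 ≈ 1.864.
ΔG contributes k·ΔG = (+¥590 trillion) / 0.5364 ≈ +¥1,099.9 trillion.
ΔT of −¥479 trillion changes first-round spending by −c·ΔT = +¥292.19 trillion, contributing k·(−c·ΔT) = (+¥292.19 trillion) / 0.5364 ≈ +¥544.7 trillion.
Net ΔY = k(ΔG − c·ΔT) = (+¥882.19 trillion) / 0.5364 ≈ +¥1,644.6 trillion.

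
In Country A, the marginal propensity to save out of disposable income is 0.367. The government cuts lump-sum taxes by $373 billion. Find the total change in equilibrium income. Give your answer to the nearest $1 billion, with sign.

MPC = 1 − MPS = 1 − 0.367 = 0.633.
A lump-sum tax change of −$373 billion shifts disposable income by +$373 billion; first-round consumption changes by −c × ΔT = −0.633 × (−$373 billion) = +$236.109 billion.
Expenditure multiplier = 1/(1 − MPC) = 1/(1 − 0.633) = 1/0.367 ≈ 2.725.
The tax multiplier is −c × k ≈ −1.725, so ΔY = k × (−c·ΔT) = (+$236.109 billion) / 0.367 ≈ +$643 billion.

+$643 billion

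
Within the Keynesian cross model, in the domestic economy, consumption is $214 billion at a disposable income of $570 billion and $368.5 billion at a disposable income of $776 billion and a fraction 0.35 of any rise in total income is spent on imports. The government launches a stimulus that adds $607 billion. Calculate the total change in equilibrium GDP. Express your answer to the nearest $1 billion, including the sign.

MPC = ΔC/ΔYd = (368.5 − 214)/(776 − 570) = 154.5/206 = 0.75.
Expenditure multiplier = 1/(1 − c + m) = 1/(1 − 0.75 + 0.35) = 1/0.6 ≈ 1.667.
ΔY = k × ΔG = (+$607 billion) / 0.6 ≈ +$1,012 billion.

+$1,012 billion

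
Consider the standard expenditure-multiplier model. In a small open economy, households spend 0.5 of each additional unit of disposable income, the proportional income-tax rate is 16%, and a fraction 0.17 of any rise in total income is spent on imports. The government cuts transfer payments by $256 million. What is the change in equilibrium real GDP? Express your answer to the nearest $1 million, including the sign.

−$171 million

The transfer change shifts disposable income by −$256 million, so first-round consumption changes by c·ΔTR = 0.5 × (−$256 million) = −$128 million.
Expenditure multiplier = 1/(1 − c(1−t) + m) = 1/(1 − 0.5×0.84 + 0.17) = 1/0.75 ≈ 1.333.
The transfer multiplier is c × k ≈ 0.667, so ΔY = k × (c·ΔTR) = (−$128 million) / 0.75 ≈ −$171 million.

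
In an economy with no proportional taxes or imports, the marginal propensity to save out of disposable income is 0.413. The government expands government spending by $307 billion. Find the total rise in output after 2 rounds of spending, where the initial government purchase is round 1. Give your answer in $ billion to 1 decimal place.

MPC = 1 − MPS = 1 − 0.413 = 0.587.
Round 1 adds ΔG = $307 billion; each later round is MPC = 0.587 times the previous.
After 2 rounds: 307 + 180.209 = ΔG·(1 − c^2)/(1 − c) = 307 × (1 − 0.344569)/0.413 ≈ $487.2 billion.

$487.2 billion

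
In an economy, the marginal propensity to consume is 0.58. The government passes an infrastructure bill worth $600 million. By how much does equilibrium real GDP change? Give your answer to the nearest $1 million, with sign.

+$1,429 million

Spending multiplier = 1/(1 − MPC) = 1/(1 − 0.58) = 1/0.42 ≈ 2.381.
ΔY = k × ΔG = (+$600 million) / 0.42 ≈ +$1,429 million.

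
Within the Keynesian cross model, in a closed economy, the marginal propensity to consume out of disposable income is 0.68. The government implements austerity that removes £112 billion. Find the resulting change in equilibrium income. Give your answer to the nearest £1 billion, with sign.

−£350 billion

Spending multiplier = 1/(1 − MPC) = 1/(1 − 0.68) = 1/0.32 = 3.125.
ΔY = k × ΔG = (−£112 billion) / 0.32 = −£350 billion.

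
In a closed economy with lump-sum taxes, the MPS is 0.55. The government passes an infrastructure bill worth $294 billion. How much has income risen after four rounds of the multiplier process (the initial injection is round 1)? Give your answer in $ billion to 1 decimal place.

$512.6 billion

MPC = 1 − MPS = 1 − 0.55 = 0.45.
Round 1 adds ΔG = $294 billion; each later round is MPC = 0.45 times the previous.
After 4 rounds: 294 + 132.3 + 59.535 + 26.79075 = ΔG·(1 − c^4)/(1 − c) = 294 × (1 − 0.04100625)/0.55 ≈ $512.6 billion.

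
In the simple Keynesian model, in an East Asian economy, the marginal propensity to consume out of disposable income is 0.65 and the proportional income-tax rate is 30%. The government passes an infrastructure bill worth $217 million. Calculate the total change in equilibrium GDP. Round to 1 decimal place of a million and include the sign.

+$398.2 million

Expenditure multiplier = 1/(1 − c(1−t)) = 1/(1 − 0.65×0.7) = 1/0.545 ≈ 1.835.
ΔY = k × ΔG = (+$217 million) / 0.545 ≈ +$398.2 million.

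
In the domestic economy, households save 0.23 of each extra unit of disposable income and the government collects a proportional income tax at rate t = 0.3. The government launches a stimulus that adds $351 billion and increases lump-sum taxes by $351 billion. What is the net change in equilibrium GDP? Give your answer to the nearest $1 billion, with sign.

MPC = 1 − MPS = 1 − 0.23 = 0.77.
Expenditure multiplier = 1/(1 − c(1−t)) = 1/(1 − 0.77×0.7) = 1/0.461 ≈ 2.169.
ΔG contributes k·ΔG = (+$351 billion) / 0.461 ≈ +$761.4 billion.
ΔT of +$351 billion changes first-round spending by −c·ΔT = −$270.27 billion, contributing k·(−c·ΔT) = (−$270.27 billion) / 0.461 ≈ −$586.3 billion.
Net ΔY = k(ΔG − c·ΔT) = (+$80.73 billion) / 0.461 ≈ +$175 billion.

+$175 billion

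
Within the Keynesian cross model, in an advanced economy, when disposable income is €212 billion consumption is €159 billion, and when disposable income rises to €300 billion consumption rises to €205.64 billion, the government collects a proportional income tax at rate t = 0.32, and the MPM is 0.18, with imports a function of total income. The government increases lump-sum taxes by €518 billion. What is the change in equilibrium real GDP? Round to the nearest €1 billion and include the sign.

MPC = ΔC/ΔYd = (205.64 − 159)/(300 − 212) = 46.64/88 = 0.53.
A lump-sum tax change of +€518 billion shifts disposable income by −€518 billion; first-round consumption changes by −c × ΔT = −0.53 × (+€518 billion) = −€274.54 billion.
Expenditure multiplier = 1/(1 − c(1−t) + m) = 1/(1 − 0.53×0.68 + 0.18) = 1/0.8196 ≈ 1.22.
The tax multiplier is −c × k ≈ −0.647, so ΔY = k × (−c·ΔT) = (−€274.54 billion) / 0.8196 ≈ −€335 billion.

−€335 billion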